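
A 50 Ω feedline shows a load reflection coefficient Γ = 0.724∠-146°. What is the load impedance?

Z_L ≈ 8.73 − j14.9 Ω

Z_L = Z_0·(1 + Γ)/(1 − Γ) = 50·(0.4 − j0.405)/(1.6 + j0.405)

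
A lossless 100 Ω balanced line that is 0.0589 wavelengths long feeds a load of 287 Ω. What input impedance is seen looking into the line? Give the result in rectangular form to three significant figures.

βl = 2π × 0.0589 = 21.2°
tan(βl) = tan(21.2°) = 0.388
Z_in = Z_0·(Z_L + jZ_0·tanβl)/(Z_0 + jZ_L·tanβl)
     = 100·(287 + j38.8)/(100 + j111)

Z_in ≈ 147 − j125 Ω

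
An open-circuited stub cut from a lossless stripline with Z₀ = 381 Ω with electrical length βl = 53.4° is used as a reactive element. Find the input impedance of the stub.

Z_in ≈ −j283 Ω

tan(βl) = 1.35
For an open-circuited stub, Z_in = −jZ_0·cot(βl) = −jZ_0/tan(βl)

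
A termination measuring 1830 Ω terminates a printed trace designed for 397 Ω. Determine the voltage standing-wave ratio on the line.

VSWR ≈ 4.61

For a purely resistive load, VSWR = R_L/Z_0 or Z_0/R_L (whichever > 1) = 1830/397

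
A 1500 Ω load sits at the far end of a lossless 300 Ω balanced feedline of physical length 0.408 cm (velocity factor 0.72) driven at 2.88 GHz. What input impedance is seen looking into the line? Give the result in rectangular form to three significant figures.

Z_in ≈ 406 − j615 Ω

λ = v/f = 0.72·c / 2.88 GHz = 0.075 m
βl = 2π·l/λ = 2π × 0.0544 = 19.6°
tan(βl) = tan(19.6°) = 0.356
Z_in = Z_0·(Z_L + jZ_0·tanβl)/(Z_0 + jZ_L·tanβl)
     = 300·(1500 + j107)/(300 + j534)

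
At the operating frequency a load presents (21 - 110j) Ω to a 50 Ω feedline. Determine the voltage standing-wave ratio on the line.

Γ = (Z_L − Z_0)/(Z_L + Z_0) = (-29 − j110)/(71 − j110)
|Γ| = 114/131 = 0.869
VSWR = (1 + |Γ|)/(1 − |Γ|) = 1.87/0.131

VSWR ≈ 14.3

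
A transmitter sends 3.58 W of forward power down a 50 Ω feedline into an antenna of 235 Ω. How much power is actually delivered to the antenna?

Γ = (235 − 50)/(235 + 50) = 0.649
|Γ|² = 0.421
P_refl = |Γ|²·P_inc = 1.51 W, P_del = (1 − |Γ|²)·P_inc = 2.07 W

P_delivered ≈ 2.07 W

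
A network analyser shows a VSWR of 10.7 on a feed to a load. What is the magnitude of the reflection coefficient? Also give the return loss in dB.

|Γ| ≈ 0.829; return loss ≈ 1.63 dB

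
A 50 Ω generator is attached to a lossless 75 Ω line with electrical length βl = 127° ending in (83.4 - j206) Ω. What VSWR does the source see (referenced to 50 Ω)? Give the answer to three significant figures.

VSWR ≈ 10.6

tan(βl) = -1.33
Z_in = Z_0·(Z_L + jZ_0·tanβl)/(Z_0 + jZ_L·tanβl) = 25.1 + j102 Ω
Γ_s = (Z_in − Z_s)/(Z_in + Z_s) = (-24.9 + j102)/(75.1 + j102), |Γ_s| = 0.828
VSWR = (1 + |Γ_s|)/(1 − |Γ_s|)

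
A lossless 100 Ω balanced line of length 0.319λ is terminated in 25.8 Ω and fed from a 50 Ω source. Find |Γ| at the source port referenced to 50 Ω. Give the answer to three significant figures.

βl = 2π × 0.319 = 115°
tan(βl) = -2.16
Z_in = Z_0·(Z_L + jZ_0·tanβl)/(Z_0 + jZ_L·tanβl) = 112 − j154 Ω
Γ_s = (Z_in − Z_s)/(Z_in + Z_s) = (61.5 − j154)/(162 − j154), |Γ_s| = 0.743

|Γ| ≈ 0.743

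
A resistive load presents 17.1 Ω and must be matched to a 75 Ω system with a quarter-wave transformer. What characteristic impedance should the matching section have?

Z_qwt ≈ 35.8 Ω

Z_qwt = √(Z_0·R_L) = √(75 × 17.1) = √1282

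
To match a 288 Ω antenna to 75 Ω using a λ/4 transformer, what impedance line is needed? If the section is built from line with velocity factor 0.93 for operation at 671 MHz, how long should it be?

Z_qwt = √(Z_0·R_L) = √(75 × 288) = √21600
λ = 0.93·c/f = 0.416 m, so l = λ/4 = 0.104 m

Z_qwt ≈ 147 Ω; length ≈ 10.4 cm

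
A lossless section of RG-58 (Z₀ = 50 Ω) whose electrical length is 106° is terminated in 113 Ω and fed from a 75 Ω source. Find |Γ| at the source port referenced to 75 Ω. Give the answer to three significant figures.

tan(βl) = -3.49
Z_in = Z_0·(Z_L + jZ_0·tanβl)/(Z_0 + jZ_L·tanβl) = 23.6 + j11.3 Ω
Γ_s = (Z_in − Z_s)/(Z_in + Z_s) = (-51.4 + j11.3)/(98.6 + j11.3), |Γ_s| = 0.531

|Γ| ≈ 0.531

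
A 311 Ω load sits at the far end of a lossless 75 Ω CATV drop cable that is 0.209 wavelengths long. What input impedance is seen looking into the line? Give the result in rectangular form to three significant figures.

Z_in ≈ 19.3 − j18.5 Ω

βl = 2π × 0.209 = 75.2°
tan(βl) = tan(75.2°) = 3.8
Z_in = Z_0·(Z_L + jZ_0·tanβl)/(Z_0 + jZ_L·tanβl)
     = 75·(311 + j285)/(75 + j1180)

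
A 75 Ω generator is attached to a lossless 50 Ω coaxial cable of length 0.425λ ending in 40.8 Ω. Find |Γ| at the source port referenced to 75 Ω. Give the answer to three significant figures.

|Γ| ≈ 0.269

βl = 2π × 0.425 = 153°
tan(βl) = -0.51
Z_in = Z_0·(Z_L + jZ_0·tanβl)/(Z_0 + jZ_L·tanβl) = 43.8 − j7.26 Ω
Γ_s = (Z_in − Z_s)/(Z_in + Z_s) = (-31.2 − j7.26)/(119 − j7.26), |Γ_s| = 0.269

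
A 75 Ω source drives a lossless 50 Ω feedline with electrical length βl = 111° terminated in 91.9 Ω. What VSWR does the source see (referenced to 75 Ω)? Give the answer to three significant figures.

VSWR ≈ 2.6

tan(βl) = -2.61
Z_in = Z_0·(Z_L + jZ_0·tanβl)/(Z_0 + jZ_L·tanβl) = 29.9 + j12.9 Ω
Γ_s = (Z_in − Z_s)/(Z_in + Z_s) = (-45.1 + j12.9)/(105 + j12.9), |Γ_s| = 0.444
VSWR = (1 + |Γ_s|)/(1 − |Γ_s|)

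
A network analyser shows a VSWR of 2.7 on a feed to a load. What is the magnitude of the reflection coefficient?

|Γ| = (S − 1)/(S + 1) = (2.7 − 1)/(2.7 + 1) = 1.7/3.7

|Γ| ≈ 0.459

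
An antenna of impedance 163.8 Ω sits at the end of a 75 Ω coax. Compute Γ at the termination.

Γ = 0.372

Γ = (Z_L − Z_0)/(Z_L + Z_0) = (163.8 − 75)/(163.8 + 75) = 88.8/238.8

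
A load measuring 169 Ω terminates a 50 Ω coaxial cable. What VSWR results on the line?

VSWR ≈ 3.38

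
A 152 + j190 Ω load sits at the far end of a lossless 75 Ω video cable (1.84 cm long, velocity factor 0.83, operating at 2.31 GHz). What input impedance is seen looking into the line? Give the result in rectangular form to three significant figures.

λ = v/f = 0.83·c / 2.31 GHz = 0.108 m
βl = 2π·l/λ = 2π × 0.171 = 61.5°
tan(βl) = tan(61.5°) = 1.84
Z_in = Z_0·(Z_L + jZ_0·tanβl)/(Z_0 + jZ_L·tanβl)
     = 75·(152 + j328)/(-274 + j279)

Z_in ≈ 24.4 − j64.8 Ω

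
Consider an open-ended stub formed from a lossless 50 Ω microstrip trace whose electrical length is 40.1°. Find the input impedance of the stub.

tan(βl) = 0.842
For an open-ended stub, Z_in = −jZ_0·cot(βl) = −jZ_0/tan(βl)

Z_in ≈ −j59.4 Ω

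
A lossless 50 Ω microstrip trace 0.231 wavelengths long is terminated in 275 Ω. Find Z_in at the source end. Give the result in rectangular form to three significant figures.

βl = 2π × 0.231 = 83.2°
tan(βl) = tan(83.2°) = 8.34
Z_in = Z_0·(Z_L + jZ_0·tanβl)/(Z_0 + jZ_L·tanβl)
     = 50·(275 + j417)/(50 + j2290)

Z_in ≈ 9.22 − j5.8 Ω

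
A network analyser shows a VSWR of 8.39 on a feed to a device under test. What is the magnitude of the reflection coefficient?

|Γ| = (S − 1)/(S + 1) = (8.39 − 1)/(8.39 + 1) = 7.39/9.39

|Γ| ≈ 0.787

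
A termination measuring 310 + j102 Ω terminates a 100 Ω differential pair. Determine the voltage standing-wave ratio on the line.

VSWR ≈ 3.47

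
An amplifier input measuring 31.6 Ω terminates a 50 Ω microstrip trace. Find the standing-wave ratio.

VSWR ≈ 1.58

Γ = (31.6 − 50)/(31.6 + 50) = -0.225
VSWR = (1 + 0.225)/(1 − 0.225)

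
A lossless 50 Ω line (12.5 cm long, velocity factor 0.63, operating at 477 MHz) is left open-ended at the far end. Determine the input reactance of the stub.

X_in ≈ 21.8 Ω (inductive)

λ = v/f = 0.63·c / 477 MHz = 0.396 m
βl = 2π·l/λ = 2π × 0.315 = 114°
tan(βl) = -2.29
For an open-ended stub, Z_in = −jZ_0·cot(βl) = −jZ_0/tan(βl)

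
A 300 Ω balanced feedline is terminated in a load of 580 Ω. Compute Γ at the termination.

Γ = (Z_L − Z_0)/(Z_L + Z_0) = (580 − 300)/(580 + 300) = 280/880

Γ = 0.318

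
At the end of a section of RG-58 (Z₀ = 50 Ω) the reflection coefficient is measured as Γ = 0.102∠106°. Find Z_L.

Z_L ≈ 46.4 + j9.19 Ω

Z_L = Z_0·(1 + Γ)/(1 − Γ) = 50·(0.972 + j0.098)/(1.03 − j0.098)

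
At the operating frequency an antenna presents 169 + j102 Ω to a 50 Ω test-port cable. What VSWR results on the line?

Γ = (Z_L − Z_0)/(Z_L + Z_0) = (119 + j102)/(219 + j102)
|Γ| = 157/242 = 0.649
VSWR = (1 + |Γ|)/(1 − |Γ|) = 1.65/0.351

VSWR ≈ 4.69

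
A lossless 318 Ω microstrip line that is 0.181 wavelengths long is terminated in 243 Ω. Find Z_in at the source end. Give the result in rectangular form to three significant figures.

βl = 2π × 0.181 = 65.2°
tan(βl) = tan(65.2°) = 2.16
Z_in = Z_0·(Z_L + jZ_0·tanβl)/(Z_0 + jZ_L·tanβl)
     = 318·(243 + j687)/(318 + j525)

Z_in ≈ 370 + j76.7 Ω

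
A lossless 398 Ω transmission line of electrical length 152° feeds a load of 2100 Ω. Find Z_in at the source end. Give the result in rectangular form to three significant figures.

Z_in ≈ 304 + j640 Ω

tan(βl) = tan(152°) = -0.532
Z_in = Z_0·(Z_L + jZ_0·tanβl)/(Z_0 + jZ_L·tanβl)
     = 398·(2100 − j212)/(398 − j1120)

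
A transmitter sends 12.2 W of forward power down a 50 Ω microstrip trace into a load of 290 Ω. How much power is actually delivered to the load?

Γ = (290 − 50)/(290 + 50) = 0.706
|Γ|² = 0.498
P_refl = |Γ|²·P_inc = 6.08 W, P_del = (1 − |Γ|²)·P_inc = 6.12 W

P_delivered ≈ 6.12 W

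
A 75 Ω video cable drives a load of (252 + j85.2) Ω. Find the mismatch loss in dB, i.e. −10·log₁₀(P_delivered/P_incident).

mismatch loss ≈ 1.79 dB

Γ = (177 + j85.2)/(327 + j85.2), |Γ| = 0.581
|Γ|² = 0.338, so P_del/P_inc = 1 − |Γ|² = 0.662
ML = −10·log₁₀(1 − |Γ|²)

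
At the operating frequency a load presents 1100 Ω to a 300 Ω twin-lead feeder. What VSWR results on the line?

VSWR ≈ 3.67

Γ = (1100 − 300)/(1100 + 300) = 0.571
VSWR = (1 + 0.571)/(1 − 0.571)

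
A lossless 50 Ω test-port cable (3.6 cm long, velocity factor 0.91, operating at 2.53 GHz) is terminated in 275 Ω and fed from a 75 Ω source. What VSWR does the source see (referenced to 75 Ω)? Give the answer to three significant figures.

λ = v/f = 0.91·c / 2.53 GHz = 0.108 m
βl = 2π·l/λ = 2π × 0.334 = 120°
tan(βl) = -1.72
Z_in = Z_0·(Z_L + jZ_0·tanβl)/(Z_0 + jZ_L·tanβl) = 12 + j27.7 Ω
Γ_s = (Z_in − Z_s)/(Z_in + Z_s) = (-63 + j27.7)/(87 + j27.7), |Γ_s| = 0.754
VSWR = (1 + |Γ_s|)/(1 − |Γ_s|)

VSWR ≈ 7.12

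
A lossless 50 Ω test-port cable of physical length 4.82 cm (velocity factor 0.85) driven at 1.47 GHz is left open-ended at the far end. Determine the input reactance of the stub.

X_in ≈ 8.84 Ω (inductive)

λ = v/f = 0.85·c / 1.47 GHz = 0.173 m
βl = 2π·l/λ = 2π × 0.278 = 100°
tan(βl) = -5.65
For an open-ended stub, Z_in = −jZ_0·cot(βl) = −jZ_0/tan(βl)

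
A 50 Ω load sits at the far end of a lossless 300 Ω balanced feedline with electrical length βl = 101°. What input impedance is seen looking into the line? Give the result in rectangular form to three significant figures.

Z_in ≈ 791 − j865 Ω

tan(βl) = tan(101°) = -5.14
Z_in = Z_0·(Z_L + jZ_0·tanβl)/(Z_0 + jZ_L·tanβl)
     = 300·(50 − j1540)/(300 − j257)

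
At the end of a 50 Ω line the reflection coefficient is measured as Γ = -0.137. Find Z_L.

Z_L ≈ 38 Ω

Z_L = Z_0·(1 + Γ)/(1 − Γ) = 50·(0.863)/(1.14)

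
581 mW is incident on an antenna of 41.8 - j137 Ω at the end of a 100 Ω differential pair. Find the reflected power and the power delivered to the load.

P_reflected ≈ 331 mW; P_delivered ≈ 250 mW

|Γ| = |(-58.2 − j137)/(141.8 − j137)| = 0.755
|Γ|² = 0.57
P_refl = |Γ|²·P_inc = 331 mW, P_del = (1 − |Γ|²)·P_inc = 250 mW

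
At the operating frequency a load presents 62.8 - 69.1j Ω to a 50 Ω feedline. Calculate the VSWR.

Γ = (Z_L − Z_0)/(Z_L + Z_0) = (12.8 − j69.1)/(112.8 − j69.1)
|Γ| = 70.3/132 = 0.531
VSWR = (1 + |Γ|)/(1 − |Γ|) = 1.53/0.469

VSWR ≈ 3.27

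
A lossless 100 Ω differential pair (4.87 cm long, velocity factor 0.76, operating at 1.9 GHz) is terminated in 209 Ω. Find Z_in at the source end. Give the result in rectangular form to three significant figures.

λ = v/f = 0.76·c / 1.9 GHz = 0.12 m
βl = 2π·l/λ = 2π × 0.406 = 146°
tan(βl) = tan(146°) = -0.672
Z_in = Z_0·(Z_L + jZ_0·tanβl)/(Z_0 + jZ_L·tanβl)
     = 100·(209 − j67.2)/(100 − j140)

Z_in ≈ 102 + j76.1 Ω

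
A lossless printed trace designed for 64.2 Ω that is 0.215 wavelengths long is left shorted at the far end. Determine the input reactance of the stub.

βl = 2π × 0.215 = 77.4°
tan(βl) = 4.47
For a shorted stub, Z_in = jZ_0·tan(βl)

X_in ≈ 287 Ω (inductive)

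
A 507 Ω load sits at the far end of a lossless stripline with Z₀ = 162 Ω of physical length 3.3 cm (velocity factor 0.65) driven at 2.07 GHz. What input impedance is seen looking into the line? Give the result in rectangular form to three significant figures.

Z_in ≈ 75.2 + j101 Ω

λ = v/f = 0.65·c / 2.07 GHz = 0.0942 m
βl = 2π·l/λ = 2π × 0.35 = 126°
tan(βl) = tan(126°) = -1.37
Z_in = Z_0·(Z_L + jZ_0·tanβl)/(Z_0 + jZ_L·tanβl)
     = 162·(507 − j222)/(162 − j695)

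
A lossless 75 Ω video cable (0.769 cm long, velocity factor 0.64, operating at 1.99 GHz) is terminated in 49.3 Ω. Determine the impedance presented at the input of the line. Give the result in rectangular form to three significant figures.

Z_in ≈ 56.7 + j20.6 Ω

λ = v/f = 0.64·c / 1.99 GHz = 0.0965 m
βl = 2π·l/λ = 2π × 0.0797 = 28.7°
tan(βl) = tan(28.7°) = 0.547
Z_in = Z_0·(Z_L + jZ_0·tanβl)/(Z_0 + jZ_L·tanβl)
     = 75·(49.3 + j41)/(75 + j27)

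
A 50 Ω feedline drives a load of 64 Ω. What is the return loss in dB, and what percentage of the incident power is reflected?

RL ≈ 18.2 dB; 1.51% of incident power reflected

Γ = (64 − 50)/(64 + 50) = 0.123
RL = −20·log₁₀(0.123) = 18.2 dB
P_refl/P_inc = |Γ|² = 0.0151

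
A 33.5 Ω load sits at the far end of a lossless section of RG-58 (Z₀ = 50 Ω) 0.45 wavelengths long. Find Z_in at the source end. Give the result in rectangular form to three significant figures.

βl = 2π × 0.45 = 162°
tan(βl) = tan(162°) = -0.325
Z_in = Z_0·(Z_L + jZ_0·tanβl)/(Z_0 + jZ_L·tanβl)
     = 50·(33.5 − j16.2)/(50 − j10.9)

Z_in ≈ 35.4 − j8.55 Ω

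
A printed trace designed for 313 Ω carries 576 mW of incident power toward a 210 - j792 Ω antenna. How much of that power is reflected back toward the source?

P_reflected ≈ 408 mW

|Γ| = |(-103 − j792)/(523 − j792)| = 0.842
|Γ|² = 0.708
P_refl = |Γ|²·P_inc = 408 mW, P_del = (1 − |Γ|²)·P_inc = 168 mW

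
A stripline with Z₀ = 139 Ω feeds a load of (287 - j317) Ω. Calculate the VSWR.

Γ = (Z_L − Z_0)/(Z_L + Z_0) = (148 − j317)/(426 − j317)
|Γ| = 350/531 = 0.659
VSWR = (1 + |Γ|)/(1 − |Γ|) = 1.66/0.341

VSWR ≈ 4.86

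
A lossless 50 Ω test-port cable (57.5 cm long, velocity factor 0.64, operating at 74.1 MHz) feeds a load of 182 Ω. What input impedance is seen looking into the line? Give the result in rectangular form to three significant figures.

Z_in ≈ 14.1 − j8.22 Ω

λ = v/f = 0.64·c / 74.1 MHz = 2.59 m
βl = 2π·l/λ = 2π × 0.222 = 79.9°
tan(βl) = tan(79.9°) = 5.61
Z_in = Z_0·(Z_L + jZ_0·tanβl)/(Z_0 + jZ_L·tanβl)
     = 50·(182 + j280)/(50 + j1020)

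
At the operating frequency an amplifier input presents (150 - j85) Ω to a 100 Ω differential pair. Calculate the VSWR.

Γ = (Z_L − Z_0)/(Z_L + Z_0) = (50 − j85)/(250 − j85)
|Γ| = 98.6/264 = 0.373
VSWR = (1 + |Γ|)/(1 − |Γ|) = 1.37/0.627

VSWR ≈ 2.19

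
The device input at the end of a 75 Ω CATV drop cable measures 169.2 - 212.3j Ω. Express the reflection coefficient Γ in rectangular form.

Γ ≈ 0.65 − j0.304

Γ = (Z_L − Z_0)/(Z_L + Z_0) = (94.2 − j212.3)/(244.2 − j212.3)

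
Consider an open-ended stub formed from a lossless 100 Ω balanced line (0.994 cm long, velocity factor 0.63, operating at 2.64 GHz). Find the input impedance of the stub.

λ = v/f = 0.63·c / 2.64 GHz = 0.0716 m
βl = 2π·l/λ = 2π × 0.139 = 50°
tan(βl) = 1.19
For an open-ended stub, Z_in = −jZ_0·cot(βl) = −jZ_0/tan(βl)

Z_in ≈ −j84 Ω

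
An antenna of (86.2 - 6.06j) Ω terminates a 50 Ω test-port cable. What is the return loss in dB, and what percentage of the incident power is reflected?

Γ = (36.2 − j6.06)/(136.2 − j6.06), |Γ| = 0.269
RL = −20·log₁₀(0.269) = 11.4 dB
P_refl/P_inc = |Γ|² = 0.0725

RL ≈ 11.4 dB; 7.25% of incident power reflected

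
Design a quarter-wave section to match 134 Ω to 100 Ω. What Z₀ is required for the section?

Z_qwt ≈ 116 Ω

Z_qwt = √(Z_0·R_L) = √(100 × 134) = √13400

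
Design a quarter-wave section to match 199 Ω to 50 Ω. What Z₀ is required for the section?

Z_qwt = √(Z_0·R_L) = √(50 × 199) = √9950

Z_qwt ≈ 99.7 Ω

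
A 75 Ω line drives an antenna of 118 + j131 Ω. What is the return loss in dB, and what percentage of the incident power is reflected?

Γ = (43 + j131)/(193 + j131), |Γ| = 0.591
RL = −20·log₁₀(0.591) = 4.57 dB
P_refl/P_inc = |Γ|² = 0.349

RL ≈ 4.57 dB; 34.9% of incident power reflected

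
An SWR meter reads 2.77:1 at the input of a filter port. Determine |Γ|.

|Γ| ≈ 0.469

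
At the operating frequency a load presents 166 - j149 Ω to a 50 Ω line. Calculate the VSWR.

Γ = (Z_L − Z_0)/(Z_L + Z_0) = (116 − j149)/(216 − j149)
|Γ| = 189/262 = 0.72
VSWR = (1 + |Γ|)/(1 − |Γ|) = 1.72/0.28

VSWR ≈ 6.13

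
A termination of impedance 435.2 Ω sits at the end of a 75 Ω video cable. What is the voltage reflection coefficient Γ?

Γ = (Z_L − Z_0)/(Z_L + Z_0) = (435.2 − 75)/(435.2 + 75) = 360.2/510.2

Γ = 0.706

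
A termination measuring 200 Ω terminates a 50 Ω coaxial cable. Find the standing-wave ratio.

VSWR ≈ 4

Γ = (200 − 50)/(200 + 50) = 0.6
VSWR = (1 + 0.6)/(1 − 0.6)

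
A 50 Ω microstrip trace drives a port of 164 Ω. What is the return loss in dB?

Γ = (164 − 50)/(164 + 50) = 0.533
RL = −20·log₁₀|Γ| = −20·log₁₀(0.533)

RL ≈ 5.47 dB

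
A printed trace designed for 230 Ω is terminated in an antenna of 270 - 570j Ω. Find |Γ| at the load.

Γ = (Z_L − Z_0)/(Z_L + Z_0) = (40 − j570)/(500 − j570)
|Γ| = 571/758

|Γ| ≈ 0.754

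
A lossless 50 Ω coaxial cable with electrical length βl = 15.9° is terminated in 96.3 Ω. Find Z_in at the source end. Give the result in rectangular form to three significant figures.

Z_in ≈ 80 − j29.7 Ω

tan(βl) = tan(15.9°) = 0.285
Z_in = Z_0·(Z_L + jZ_0·tanβl)/(Z_0 + jZ_L·tanβl)
     = 50·(96.3 + j14.2)/(50 + j27.4)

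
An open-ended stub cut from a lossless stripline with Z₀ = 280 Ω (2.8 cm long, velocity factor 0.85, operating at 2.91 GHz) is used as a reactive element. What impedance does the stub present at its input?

λ = v/f = 0.85·c / 2.91 GHz = 0.0876 m
βl = 2π·l/λ = 2π × 0.32 = 115°
tan(βl) = -2.14
For an open-ended stub, Z_in = −jZ_0·cot(βl) = −jZ_0/tan(βl)

Z_in ≈ +j131 Ω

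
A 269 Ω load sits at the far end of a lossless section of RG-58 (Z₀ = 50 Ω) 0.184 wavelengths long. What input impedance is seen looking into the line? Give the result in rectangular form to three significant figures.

Z_in ≈ 11 − j21.1 Ω

βl = 2π × 0.184 = 66.2°
tan(βl) = tan(66.2°) = 2.27
Z_in = Z_0·(Z_L + jZ_0·tanβl)/(Z_0 + jZ_L·tanβl)
     = 50·(269 + j114)/(50 + j611)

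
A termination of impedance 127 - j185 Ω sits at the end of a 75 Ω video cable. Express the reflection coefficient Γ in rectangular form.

Γ ≈ 0.596 − j0.37

Γ = (Z_L − Z_0)/(Z_L + Z_0) = (52 − j185)/(202 − j185)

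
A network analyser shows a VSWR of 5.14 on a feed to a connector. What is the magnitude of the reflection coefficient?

|Γ| ≈ 0.674

|Γ| = (S − 1)/(S + 1) = (5.14 − 1)/(5.14 + 1) = 4.14/6.14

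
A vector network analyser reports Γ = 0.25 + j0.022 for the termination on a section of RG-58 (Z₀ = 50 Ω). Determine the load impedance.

Z_L ≈ 83.2 + j3.91 Ω

Z_L = Z_0·(1 + Γ)/(1 − Γ) = 50·(1.25 + j0.022)/(0.75 − j0.022)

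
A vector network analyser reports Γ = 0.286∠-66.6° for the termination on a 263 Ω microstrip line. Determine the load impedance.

Z_L ≈ 283 − j162 Ω

Z_L = Z_0·(1 + Γ)/(1 − Γ) = 263·(1.11 − j0.262)/(0.886 + j0.262)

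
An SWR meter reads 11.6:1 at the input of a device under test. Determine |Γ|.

|Γ| = (S − 1)/(S + 1) = (11.6 − 1)/(11.6 + 1) = 10.6/12.6

|Γ| ≈ 0.841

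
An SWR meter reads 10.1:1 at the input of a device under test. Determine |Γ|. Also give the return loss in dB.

|Γ| ≈ 0.82; return loss ≈ 1.73 dB

|Γ| = (S − 1)/(S + 1) = (10.1 − 1)/(10.1 + 1) = 9.1/11.1
RL = −20·log₁₀|Γ| = −20·log₁₀(0.82)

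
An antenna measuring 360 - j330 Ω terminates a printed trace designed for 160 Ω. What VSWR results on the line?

VSWR ≈ 4.36

Γ = (Z_L − Z_0)/(Z_L + Z_0) = (200 − j330)/(520 − j330)
|Γ| = 386/616 = 0.627
VSWR = (1 + |Γ|)/(1 − |Γ|) = 1.63/0.373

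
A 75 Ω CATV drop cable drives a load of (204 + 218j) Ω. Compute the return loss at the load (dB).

Γ = (129 + j218)/(279 + j218), |Γ| = 0.715
RL = −20·log₁₀|Γ| = −20·log₁₀(0.715)

RL ≈ 2.91 dB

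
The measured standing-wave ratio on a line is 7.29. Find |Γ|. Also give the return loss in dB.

|Γ| ≈ 0.759; return loss ≈ 2.4 dB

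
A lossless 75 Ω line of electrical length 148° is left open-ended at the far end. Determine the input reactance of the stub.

X_in ≈ 120 Ω (inductive)

tan(βl) = -0.625
For an open-ended stub, Z_in = −jZ_0·cot(βl) = −jZ_0/tan(βl)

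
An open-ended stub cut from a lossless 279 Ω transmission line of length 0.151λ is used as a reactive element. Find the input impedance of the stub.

βl = 2π × 0.151 = 54.4°
tan(βl) = 1.39
For an open-ended stub, Z_in = −jZ_0·cot(βl) = −jZ_0/tan(βl)

Z_in ≈ −j200 Ω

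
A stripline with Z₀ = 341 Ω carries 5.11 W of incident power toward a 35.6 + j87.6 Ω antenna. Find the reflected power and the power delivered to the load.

P_reflected ≈ 3.45 W; P_delivered ≈ 1.66 W

|Γ| = |(-305.4 + j87.6)/(376.6 + j87.6)| = 0.822
|Γ|² = 0.675
P_refl = |Γ|²·P_inc = 3.45 W, P_del = (1 − |Γ|²)·P_inc = 1.66 W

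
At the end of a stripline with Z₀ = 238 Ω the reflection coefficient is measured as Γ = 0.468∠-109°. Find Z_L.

Z_L = Z_0·(1 + Γ)/(1 − Γ) = 238·(0.848 − j0.443)/(1.15 + j0.443)

Z_L ≈ 122 − j138 Ω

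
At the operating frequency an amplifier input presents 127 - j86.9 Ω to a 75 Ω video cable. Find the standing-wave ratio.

VSWR ≈ 2.71

Γ = (Z_L − Z_0)/(Z_L + Z_0) = (52 − j86.9)/(202 − j86.9)
|Γ| = 101/220 = 0.461
VSWR = (1 + |Γ|)/(1 − |Γ|) = 1.46/0.539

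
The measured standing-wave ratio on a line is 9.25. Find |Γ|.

|Γ| ≈ 0.805

|Γ| = (S − 1)/(S + 1) = (9.25 − 1)/(9.25 + 1) = 8.25/10.2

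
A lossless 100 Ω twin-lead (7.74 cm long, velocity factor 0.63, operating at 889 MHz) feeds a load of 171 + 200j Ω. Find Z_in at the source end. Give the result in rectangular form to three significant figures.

λ = v/f = 0.63·c / 889 MHz = 0.213 m
βl = 2π·l/λ = 2π × 0.364 = 131°
tan(βl) = tan(131°) = -1.15
Z_in = Z_0·(Z_L + jZ_0·tanβl)/(Z_0 + jZ_L·tanβl)
     = 100·(171 + j85.2)/(330 − j196)

Z_in ≈ 26.9 + j41.9 Ω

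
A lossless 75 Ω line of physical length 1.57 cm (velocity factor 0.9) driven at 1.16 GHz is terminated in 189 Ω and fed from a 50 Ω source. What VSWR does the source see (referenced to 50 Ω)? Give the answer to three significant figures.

VSWR ≈ 3.46

λ = v/f = 0.9·c / 1.16 GHz = 0.233 m
βl = 2π·l/λ = 2π × 0.0675 = 24.3°
tan(βl) = 0.451
Z_in = Z_0·(Z_L + jZ_0·tanβl)/(Z_0 + jZ_L·tanβl) = 99.2 − j79 Ω
Γ_s = (Z_in − Z_s)/(Z_in + Z_s) = (49.2 − j79)/(149 − j79), |Γ_s| = 0.551
VSWR = (1 + |Γ_s|)/(1 − |Γ_s|)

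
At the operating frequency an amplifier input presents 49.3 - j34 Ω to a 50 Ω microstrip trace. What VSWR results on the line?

VSWR ≈ 1.96

Γ = (Z_L − Z_0)/(Z_L + Z_0) = (-0.7 − j34)/(99.3 − j34)
|Γ| = 34/105 = 0.324
VSWR = (1 + |Γ|)/(1 − |Γ|) = 1.32/0.676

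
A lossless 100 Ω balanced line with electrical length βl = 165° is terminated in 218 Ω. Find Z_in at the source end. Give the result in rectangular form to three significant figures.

Z_in ≈ 174 + j75 Ω

tan(βl) = tan(165°) = -0.268
Z_in = Z_0·(Z_L + jZ_0·tanβl)/(Z_0 + jZ_L·tanβl)
     = 100·(218 − j26.8)/(100 − j58.4)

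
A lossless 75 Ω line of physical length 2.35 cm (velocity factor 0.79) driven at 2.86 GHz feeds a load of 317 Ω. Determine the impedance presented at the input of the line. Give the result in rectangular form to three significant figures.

λ = v/f = 0.79·c / 2.86 GHz = 0.0829 m
βl = 2π·l/λ = 2π × 0.284 = 102°
tan(βl) = tan(102°) = -4.67
Z_in = Z_0·(Z_L + jZ_0·tanβl)/(Z_0 + jZ_L·tanβl)
     = 75·(317 − j350)/(75 − j1480)

Z_in ≈ 18.5 + j15.1 Ω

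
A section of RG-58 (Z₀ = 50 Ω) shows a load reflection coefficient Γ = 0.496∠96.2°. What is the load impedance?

Z_L ≈ 27.9 + j36.4 Ω

Z_L = Z_0·(1 + Γ)/(1 − Γ) = 50·(0.946 + j0.493)/(1.05 − j0.493)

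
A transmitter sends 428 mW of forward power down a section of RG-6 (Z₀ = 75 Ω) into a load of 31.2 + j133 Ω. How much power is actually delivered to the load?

|Γ| = |(-43.8 + j133)/(106.2 + j133)| = 0.823
|Γ|² = 0.677
P_refl = |Γ|²·P_inc = 290 mW, P_del = (1 − |Γ|²)·P_inc = 138 mW

P_delivered ≈ 138 mW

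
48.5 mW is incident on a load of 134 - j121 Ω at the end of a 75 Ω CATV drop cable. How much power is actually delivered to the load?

P_delivered ≈ 33.4 mW

|Γ| = |(59 − j121)/(209 − j121)| = 0.557
|Γ|² = 0.311
P_refl = |Γ|²·P_inc = 15.1 mW, P_del = (1 − |Γ|²)·P_inc = 33.4 mW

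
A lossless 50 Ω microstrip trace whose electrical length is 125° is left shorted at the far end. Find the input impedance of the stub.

Z_in ≈ −j71.4 Ω

tan(βl) = -1.43
For a shorted stub, Z_in = jZ_0·tan(βl)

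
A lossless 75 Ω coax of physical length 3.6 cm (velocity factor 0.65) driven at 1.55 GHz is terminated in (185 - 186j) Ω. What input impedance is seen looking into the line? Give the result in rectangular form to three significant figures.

λ = v/f = 0.65·c / 1.55 GHz = 0.126 m
βl = 2π·l/λ = 2π × 0.286 = 103°
tan(βl) = tan(103°) = -4.33
Z_in = Z_0·(Z_L + jZ_0·tanβl)/(Z_0 + jZ_L·tanβl)
     = 75·(185 − j510)/(-730 − j800)

Z_in ≈ 17.5 + j33.3 Ω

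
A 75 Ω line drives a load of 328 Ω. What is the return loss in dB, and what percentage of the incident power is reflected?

RL ≈ 4.04 dB; 39.4% of incident power reflected

Γ = (328 − 75)/(328 + 75) = 0.628
RL = −20·log₁₀(0.628) = 4.04 dB
P_refl/P_inc = |Γ|² = 0.394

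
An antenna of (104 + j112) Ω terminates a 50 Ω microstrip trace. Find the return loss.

Γ = (54 + j112)/(154 + j112), |Γ| = 0.653
RL = −20·log₁₀|Γ| = −20·log₁₀(0.653)

RL ≈ 3.7 dB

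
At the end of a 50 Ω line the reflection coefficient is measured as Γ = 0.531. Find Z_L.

Z_L = Z_0·(1 + Γ)/(1 − Γ) = 50·(1.53)/(0.469)

Z_L ≈ 163 Ω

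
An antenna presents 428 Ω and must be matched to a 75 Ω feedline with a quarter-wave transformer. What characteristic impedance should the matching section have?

Z_qwt ≈ 179 Ω

Z_qwt = √(Z_0·R_L) = √(75 × 428) = √32100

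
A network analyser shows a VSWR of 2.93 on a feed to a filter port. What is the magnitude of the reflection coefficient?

|Γ| ≈ 0.491

|Γ| = (S − 1)/(S + 1) = (2.93 − 1)/(2.93 + 1) = 1.93/3.93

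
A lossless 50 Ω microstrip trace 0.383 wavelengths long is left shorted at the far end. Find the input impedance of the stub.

βl = 2π × 0.383 = 138°
tan(βl) = -0.904
For a shorted stub, Z_in = jZ_0·tan(βl)

Z_in ≈ −j45.2 Ω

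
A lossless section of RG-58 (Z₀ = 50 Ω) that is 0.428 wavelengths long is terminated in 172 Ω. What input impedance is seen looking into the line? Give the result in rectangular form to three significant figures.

βl = 2π × 0.428 = 154°
tan(βl) = tan(154°) = -0.486
Z_in = Z_0·(Z_L + jZ_0·tanβl)/(Z_0 + jZ_L·tanβl)
     = 50·(172 − j24.3)/(50 − j83.6)

Z_in ≈ 56 + j69.4 Ω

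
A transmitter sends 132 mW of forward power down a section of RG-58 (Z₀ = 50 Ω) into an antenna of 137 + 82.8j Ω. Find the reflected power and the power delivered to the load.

P_reflected ≈ 45.5 mW; P_delivered ≈ 86.5 mW

|Γ| = |(87 + j82.8)/(187 + j82.8)| = 0.587
|Γ|² = 0.345
P_refl = |Γ|²·P_inc = 45.5 mW, P_del = (1 − |Γ|²)·P_inc = 86.5 mW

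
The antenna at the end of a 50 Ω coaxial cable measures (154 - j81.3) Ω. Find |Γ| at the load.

|Γ| ≈ 0.601

Γ = (Z_L − Z_0)/(Z_L + Z_0) = (104 − j81.3)/(204 − j81.3)
|Γ| = 132/220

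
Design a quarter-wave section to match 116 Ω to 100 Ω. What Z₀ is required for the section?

Z_qwt ≈ 108 Ω

Z_qwt = √(Z_0·R_L) = √(100 × 116) = √11600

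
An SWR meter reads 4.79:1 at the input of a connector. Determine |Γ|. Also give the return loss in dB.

|Γ| ≈ 0.655; return loss ≈ 3.68 dB

|Γ| = (S − 1)/(S + 1) = (4.79 − 1)/(4.79 + 1) = 3.79/5.79
RL = −20·log₁₀|Γ| = −20·log₁₀(0.655)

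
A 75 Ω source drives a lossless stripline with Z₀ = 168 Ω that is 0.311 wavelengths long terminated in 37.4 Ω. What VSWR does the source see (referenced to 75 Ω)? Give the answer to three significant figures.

βl = 2π × 0.311 = 112°
tan(βl) = -2.48
Z_in = Z_0·(Z_L + jZ_0·tanβl)/(Z_0 + jZ_L·tanβl) = 205 − j303 Ω
Γ_s = (Z_in − Z_s)/(Z_in + Z_s) = (130 − j303)/(280 − j303), |Γ_s| = 0.8
VSWR = (1 + |Γ_s|)/(1 − |Γ_s|)

VSWR ≈ 8.98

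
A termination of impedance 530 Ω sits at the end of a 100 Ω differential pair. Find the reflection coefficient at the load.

Γ = (Z_L − Z_0)/(Z_L + Z_0) = (530 − 100)/(530 + 100) = 430/630

Γ = 0.683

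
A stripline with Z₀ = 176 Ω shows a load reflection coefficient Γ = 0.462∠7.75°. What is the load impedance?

Z_L ≈ 465 + j73.6 Ω

Z_L = Z_0·(1 + Γ)/(1 − Γ) = 176·(1.46 + j0.0623)/(0.542 − j0.0623)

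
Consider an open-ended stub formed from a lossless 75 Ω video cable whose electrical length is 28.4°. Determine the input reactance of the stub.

X_in ≈ -139 Ω (capacitive)

tan(βl) = 0.541
For an open-ended stub, Z_in = −jZ_0·cot(βl) = −jZ_0/tan(βl)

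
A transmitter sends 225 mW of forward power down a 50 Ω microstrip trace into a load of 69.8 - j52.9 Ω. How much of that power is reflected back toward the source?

P_reflected ≈ 41.9 mW

|Γ| = |(19.8 − j52.9)/(119.8 − j52.9)| = 0.431
|Γ|² = 0.186
P_refl = |Γ|²·P_inc = 41.9 mW, P_del = (1 − |Γ|²)·P_inc = 183 mW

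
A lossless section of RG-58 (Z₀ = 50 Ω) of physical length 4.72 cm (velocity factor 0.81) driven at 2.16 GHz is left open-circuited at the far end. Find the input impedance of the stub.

Z_in ≈ +j90.4 Ω

λ = v/f = 0.81·c / 2.16 GHz = 0.113 m
βl = 2π·l/λ = 2π × 0.42 = 151°
tan(βl) = -0.553
For an open-circuited stub, Z_in = −jZ_0·cot(βl) = −jZ_0/tan(βl)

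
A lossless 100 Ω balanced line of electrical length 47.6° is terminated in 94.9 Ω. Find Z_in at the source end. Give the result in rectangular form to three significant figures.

tan(βl) = tan(47.6°) = 1.1
Z_in = Z_0·(Z_L + jZ_0·tanβl)/(Z_0 + jZ_L·tanβl)
     = 100·(94.9 + j110)/(100 + j104)

Z_in ≈ 100 + j5.23 Ω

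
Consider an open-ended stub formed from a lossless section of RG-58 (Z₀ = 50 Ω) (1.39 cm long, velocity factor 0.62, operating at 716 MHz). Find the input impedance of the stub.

Z_in ≈ −j143 Ω

λ = v/f = 0.62·c / 716 MHz = 0.26 m
βl = 2π·l/λ = 2π × 0.0535 = 19.3°
tan(βl) = 0.349
For an open-ended stub, Z_in = −jZ_0·cot(βl) = −jZ_0/tan(βl)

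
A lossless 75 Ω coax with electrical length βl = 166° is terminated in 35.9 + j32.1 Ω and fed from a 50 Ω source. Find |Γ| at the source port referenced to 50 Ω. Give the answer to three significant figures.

tan(βl) = -0.249
Z_in = Z_0·(Z_L + jZ_0·tanβl)/(Z_0 + jZ_L·tanβl) = 30.8 + j15.4 Ω
Γ_s = (Z_in − Z_s)/(Z_in + Z_s) = (-19.2 + j15.4)/(80.8 + j15.4), |Γ_s| = 0.3

|Γ| ≈ 0.3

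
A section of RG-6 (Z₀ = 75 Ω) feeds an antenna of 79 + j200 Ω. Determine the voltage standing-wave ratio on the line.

Γ = (Z_L − Z_0)/(Z_L + Z_0) = (4 + j200)/(154 + j200)
|Γ| = 200/252 = 0.792
VSWR = (1 + |Γ|)/(1 − |Γ|) = 1.79/0.208

VSWR ≈ 8.64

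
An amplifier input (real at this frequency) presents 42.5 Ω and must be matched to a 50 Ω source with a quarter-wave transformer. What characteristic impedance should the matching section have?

Z_qwt = √(Z_0·R_L) = √(50 × 42.5) = √2125

Z_qwt ≈ 46.1 Ω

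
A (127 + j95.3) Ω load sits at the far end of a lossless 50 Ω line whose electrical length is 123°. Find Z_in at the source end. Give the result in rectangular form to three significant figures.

tan(βl) = tan(123°) = -1.54
Z_in = Z_0·(Z_L + jZ_0·tanβl)/(Z_0 + jZ_L·tanβl)
     = 50·(127 + j18.3)/(197 − j196)

Z_in ≈ 13.9 + j18.5 Ω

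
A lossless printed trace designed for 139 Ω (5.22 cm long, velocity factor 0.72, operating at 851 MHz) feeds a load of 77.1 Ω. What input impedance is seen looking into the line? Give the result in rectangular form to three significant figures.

Z_in ≈ 214 + j70.7 Ω

λ = v/f = 0.72·c / 851 MHz = 0.254 m
βl = 2π·l/λ = 2π × 0.206 = 74°
tan(βl) = tan(74°) = 3.5
Z_in = Z_0·(Z_L + jZ_0·tanβl)/(Z_0 + jZ_L·tanβl)
     = 139·(77.1 + j486)/(139 + j270)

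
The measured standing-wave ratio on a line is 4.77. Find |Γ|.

|Γ| ≈ 0.653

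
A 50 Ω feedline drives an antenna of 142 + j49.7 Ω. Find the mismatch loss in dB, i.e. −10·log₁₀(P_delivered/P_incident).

Γ = (92 + j49.7)/(192 + j49.7), |Γ| = 0.527
|Γ|² = 0.278, so P_del/P_inc = 1 − |Γ|² = 0.722
ML = −10·log₁₀(1 − |Γ|²)

mismatch loss ≈ 1.41 dB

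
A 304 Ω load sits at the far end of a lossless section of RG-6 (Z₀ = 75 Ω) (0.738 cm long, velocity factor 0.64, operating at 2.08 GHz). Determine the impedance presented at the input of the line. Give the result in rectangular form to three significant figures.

λ = v/f = 0.64·c / 2.08 GHz = 0.0923 m
βl = 2π·l/λ = 2π × 0.0799 = 28.8°
tan(βl) = tan(28.8°) = 0.549
Z_in = Z_0·(Z_L + jZ_0·tanβl)/(Z_0 + jZ_L·tanβl)
     = 75·(304 + j41.2)/(75 + j167)

Z_in ≈ 66.4 − j107 Ω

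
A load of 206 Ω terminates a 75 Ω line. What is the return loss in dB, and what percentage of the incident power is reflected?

Γ = (206 − 75)/(206 + 75) = 0.466
RL = −20·log₁₀(0.466) = 6.63 dB
P_refl/P_inc = |Γ|² = 0.217

RL ≈ 6.63 dB; 21.7% of incident power reflected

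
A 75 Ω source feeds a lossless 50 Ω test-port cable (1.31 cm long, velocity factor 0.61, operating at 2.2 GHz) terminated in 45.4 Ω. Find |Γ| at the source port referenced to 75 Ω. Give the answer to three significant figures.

|Γ| ≈ 0.187

λ = v/f = 0.61·c / 2.2 GHz = 0.0832 m
βl = 2π·l/λ = 2π × 0.157 = 56.7°
tan(βl) = 1.52
Z_in = Z_0·(Z_L + jZ_0·tanβl)/(Z_0 + jZ_L·tanβl) = 51.7 + j4.59 Ω
Γ_s = (Z_in − Z_s)/(Z_in + Z_s) = (-23.3 + j4.59)/(127 + j4.59), |Γ_s| = 0.187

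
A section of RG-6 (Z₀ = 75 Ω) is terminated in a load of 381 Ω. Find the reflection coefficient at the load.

Γ = (Z_L − Z_0)/(Z_L + Z_0) = (381 − 75)/(381 + 75) = 306/456

Γ = 0.671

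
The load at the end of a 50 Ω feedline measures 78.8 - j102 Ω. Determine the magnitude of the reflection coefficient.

|Γ| ≈ 0.645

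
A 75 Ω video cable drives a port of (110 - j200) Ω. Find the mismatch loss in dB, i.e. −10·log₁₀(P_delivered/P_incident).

Γ = (35 − j200)/(185 − j200), |Γ| = 0.745
|Γ|² = 0.555, so P_del/P_inc = 1 − |Γ|² = 0.445
ML = −10·log₁₀(1 − |Γ|²)

mismatch loss ≈ 3.52 dB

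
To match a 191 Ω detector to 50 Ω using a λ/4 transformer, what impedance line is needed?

Z_qwt = √(Z_0·R_L) = √(50 × 191) = √9550

Z_qwt ≈ 97.7 Ω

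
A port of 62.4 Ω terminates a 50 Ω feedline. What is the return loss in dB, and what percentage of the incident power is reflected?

RL ≈ 19.1 dB; 1.22% of incident power reflected

Γ = (62.4 − 50)/(62.4 + 50) = 0.11
RL = −20·log₁₀(0.11) = 19.1 dB
P_refl/P_inc = |Γ|² = 0.0122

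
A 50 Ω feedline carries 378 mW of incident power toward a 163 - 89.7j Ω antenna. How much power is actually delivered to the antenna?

|Γ| = |(113 − j89.7)/(213 − j89.7)| = 0.624
|Γ|² = 0.39
P_refl = |Γ|²·P_inc = 147 mW, P_del = (1 − |Γ|²)·P_inc = 231 mW

P_delivered ≈ 231 mW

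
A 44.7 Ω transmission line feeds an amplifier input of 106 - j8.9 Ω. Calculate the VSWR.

VSWR ≈ 2.39

Γ = (Z_L − Z_0)/(Z_L + Z_0) = (61.3 − j8.9)/(150.7 − j8.9)
|Γ| = 61.9/151 = 0.41
VSWR = (1 + |Γ|)/(1 − |Γ|) = 1.41/0.59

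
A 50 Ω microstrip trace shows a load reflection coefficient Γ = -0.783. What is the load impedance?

Z_L ≈ 6.09 Ω

Z_L = Z_0·(1 + Γ)/(1 − Γ) = 50·(0.217)/(1.78)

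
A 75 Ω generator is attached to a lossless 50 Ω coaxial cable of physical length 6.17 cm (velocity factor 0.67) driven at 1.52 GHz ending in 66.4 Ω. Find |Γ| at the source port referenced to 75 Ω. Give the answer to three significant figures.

|Γ| ≈ 0.094

λ = v/f = 0.67·c / 1.52 GHz = 0.132 m
βl = 2π·l/λ = 2π × 0.467 = 168°
tan(βl) = -0.213
Z_in = Z_0·(Z_L + jZ_0·tanβl)/(Z_0 + jZ_L·tanβl) = 64.3 + j7.53 Ω
Γ_s = (Z_in − Z_s)/(Z_in + Z_s) = (-10.7 + j7.53)/(139 + j7.53), |Γ_s| = 0.094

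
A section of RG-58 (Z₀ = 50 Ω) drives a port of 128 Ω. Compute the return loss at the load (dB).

RL ≈ 7.17 dB

Γ = (128 − 50)/(128 + 50) = 0.438
RL = −20·log₁₀|Γ| = −20·log₁₀(0.438)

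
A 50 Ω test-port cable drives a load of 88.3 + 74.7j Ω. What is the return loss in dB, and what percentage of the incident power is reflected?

RL ≈ 5.45 dB; 28.5% of incident power reflected

Γ = (38.3 + j74.7)/(138.3 + j74.7), |Γ| = 0.534
RL = −20·log₁₀(0.534) = 5.45 dB
P_refl/P_inc = |Γ|² = 0.285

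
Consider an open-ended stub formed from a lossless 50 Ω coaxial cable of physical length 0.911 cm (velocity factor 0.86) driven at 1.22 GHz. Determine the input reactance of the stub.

λ = v/f = 0.86·c / 1.22 GHz = 0.211 m
βl = 2π·l/λ = 2π × 0.0431 = 15.5°
tan(βl) = 0.277
For an open-ended stub, Z_in = −jZ_0·cot(βl) = −jZ_0/tan(βl)

X_in ≈ -180 Ω (capacitive)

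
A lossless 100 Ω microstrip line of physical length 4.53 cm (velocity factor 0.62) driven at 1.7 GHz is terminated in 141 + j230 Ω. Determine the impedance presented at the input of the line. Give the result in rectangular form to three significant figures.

Z_in ≈ 30.1 + j82.2 Ω

λ = v/f = 0.62·c / 1.7 GHz = 0.109 m
βl = 2π·l/λ = 2π × 0.414 = 149°
tan(βl) = tan(149°) = -0.6
Z_in = Z_0·(Z_L + jZ_0·tanβl)/(Z_0 + jZ_L·tanβl)
     = 100·(141 + j170)/(238 − j84.5)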